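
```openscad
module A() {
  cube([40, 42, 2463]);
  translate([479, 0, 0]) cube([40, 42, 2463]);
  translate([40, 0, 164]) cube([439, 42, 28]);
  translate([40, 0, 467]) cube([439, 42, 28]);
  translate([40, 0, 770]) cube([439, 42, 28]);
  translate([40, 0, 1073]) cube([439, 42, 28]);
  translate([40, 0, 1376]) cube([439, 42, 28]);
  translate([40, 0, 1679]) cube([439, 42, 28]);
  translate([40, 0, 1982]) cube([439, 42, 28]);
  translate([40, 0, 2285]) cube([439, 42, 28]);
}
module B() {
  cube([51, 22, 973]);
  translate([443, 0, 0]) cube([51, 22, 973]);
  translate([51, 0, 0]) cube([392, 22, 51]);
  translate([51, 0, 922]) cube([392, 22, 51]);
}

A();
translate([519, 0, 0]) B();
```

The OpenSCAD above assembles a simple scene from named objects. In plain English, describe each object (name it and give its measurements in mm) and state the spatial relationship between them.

A is a wooden ladder with two side rails of 40×42 mm section and 2463 mm height, set 519 mm apart overall. Between them run 8 rectangular rungs (42 mm deep, 28 mm thick), front faces flush with the rails' −y face. The bottom of the first rung is 164 mm above the floor and each subsequent rung is 303 mm higher than the one below.

B is a picture frame with a 392×871 mm rectangular opening (x by z) and a uniform 51 mm border on every side. Frame depth is 22 mm along y. It is built from two vertical stiles running the full outside height and two horizontal rails spanning the gap between the stiles.

The picture frame is against the ladder's +x side, with their −y faces flush.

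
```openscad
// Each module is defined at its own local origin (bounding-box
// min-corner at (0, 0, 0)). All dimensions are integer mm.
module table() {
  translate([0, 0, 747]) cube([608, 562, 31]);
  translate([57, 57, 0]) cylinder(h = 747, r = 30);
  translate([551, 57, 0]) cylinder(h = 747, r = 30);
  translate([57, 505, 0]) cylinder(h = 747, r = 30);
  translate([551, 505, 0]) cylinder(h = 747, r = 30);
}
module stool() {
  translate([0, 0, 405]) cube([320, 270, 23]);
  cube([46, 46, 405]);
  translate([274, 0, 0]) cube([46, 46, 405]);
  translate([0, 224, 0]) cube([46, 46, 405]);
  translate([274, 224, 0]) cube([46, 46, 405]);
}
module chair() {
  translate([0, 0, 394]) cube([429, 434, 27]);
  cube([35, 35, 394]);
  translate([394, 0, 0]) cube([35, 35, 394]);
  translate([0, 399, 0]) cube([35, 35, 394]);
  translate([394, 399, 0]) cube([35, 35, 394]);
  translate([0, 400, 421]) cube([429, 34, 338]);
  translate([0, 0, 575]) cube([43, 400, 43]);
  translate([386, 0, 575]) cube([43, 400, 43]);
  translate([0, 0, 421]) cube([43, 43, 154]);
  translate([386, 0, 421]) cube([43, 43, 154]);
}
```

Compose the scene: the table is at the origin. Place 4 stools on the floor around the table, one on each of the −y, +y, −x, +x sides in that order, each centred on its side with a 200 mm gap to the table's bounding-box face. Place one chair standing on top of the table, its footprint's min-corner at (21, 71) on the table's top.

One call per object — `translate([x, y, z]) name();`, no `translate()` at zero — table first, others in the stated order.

table();
translate([144, -470, 0]) stool();
translate([144, 762, 0]) stool();
translate([-520, 146, 0]) stool();
translate([808, 146, 0]) stool();
translate([21, 71, 778]) chair();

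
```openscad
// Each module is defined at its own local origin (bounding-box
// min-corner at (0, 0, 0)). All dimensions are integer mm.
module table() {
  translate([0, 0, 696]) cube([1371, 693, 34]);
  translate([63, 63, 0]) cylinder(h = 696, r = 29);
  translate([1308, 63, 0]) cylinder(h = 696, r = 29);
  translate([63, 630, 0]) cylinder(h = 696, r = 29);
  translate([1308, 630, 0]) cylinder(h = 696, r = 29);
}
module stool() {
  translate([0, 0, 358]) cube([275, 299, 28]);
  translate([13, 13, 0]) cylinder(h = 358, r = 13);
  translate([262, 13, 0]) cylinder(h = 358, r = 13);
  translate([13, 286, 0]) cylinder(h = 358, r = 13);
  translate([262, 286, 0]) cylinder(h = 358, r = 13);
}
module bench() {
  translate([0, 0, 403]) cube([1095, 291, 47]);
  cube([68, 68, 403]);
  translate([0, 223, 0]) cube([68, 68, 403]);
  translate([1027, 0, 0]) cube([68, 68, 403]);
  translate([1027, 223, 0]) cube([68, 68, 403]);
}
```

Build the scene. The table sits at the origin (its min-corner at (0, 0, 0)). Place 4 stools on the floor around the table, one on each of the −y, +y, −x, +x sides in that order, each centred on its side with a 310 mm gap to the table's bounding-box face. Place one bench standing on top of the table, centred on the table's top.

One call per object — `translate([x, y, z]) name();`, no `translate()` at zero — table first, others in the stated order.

table();
translate([548, -609, 0]) stool();
translate([548, 1003, 0]) stool();
translate([-585, 197, 0]) stool();
translate([1681, 197, 0]) stool();
translate([138, 201, 730]) bench();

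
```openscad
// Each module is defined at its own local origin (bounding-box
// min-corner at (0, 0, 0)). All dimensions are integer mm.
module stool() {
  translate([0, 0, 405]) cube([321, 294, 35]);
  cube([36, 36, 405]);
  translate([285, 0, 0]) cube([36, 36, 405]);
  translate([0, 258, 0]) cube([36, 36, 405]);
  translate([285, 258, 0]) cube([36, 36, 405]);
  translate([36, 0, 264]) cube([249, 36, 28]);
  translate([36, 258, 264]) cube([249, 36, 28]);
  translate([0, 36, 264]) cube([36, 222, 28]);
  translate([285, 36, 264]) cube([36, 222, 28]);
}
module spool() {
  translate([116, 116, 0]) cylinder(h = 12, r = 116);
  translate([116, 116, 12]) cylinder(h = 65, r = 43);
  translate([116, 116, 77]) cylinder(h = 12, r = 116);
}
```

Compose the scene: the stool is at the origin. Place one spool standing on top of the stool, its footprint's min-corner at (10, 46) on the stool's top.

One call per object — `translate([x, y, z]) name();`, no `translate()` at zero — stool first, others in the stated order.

stool();
translate([10, 46, 440]) spool();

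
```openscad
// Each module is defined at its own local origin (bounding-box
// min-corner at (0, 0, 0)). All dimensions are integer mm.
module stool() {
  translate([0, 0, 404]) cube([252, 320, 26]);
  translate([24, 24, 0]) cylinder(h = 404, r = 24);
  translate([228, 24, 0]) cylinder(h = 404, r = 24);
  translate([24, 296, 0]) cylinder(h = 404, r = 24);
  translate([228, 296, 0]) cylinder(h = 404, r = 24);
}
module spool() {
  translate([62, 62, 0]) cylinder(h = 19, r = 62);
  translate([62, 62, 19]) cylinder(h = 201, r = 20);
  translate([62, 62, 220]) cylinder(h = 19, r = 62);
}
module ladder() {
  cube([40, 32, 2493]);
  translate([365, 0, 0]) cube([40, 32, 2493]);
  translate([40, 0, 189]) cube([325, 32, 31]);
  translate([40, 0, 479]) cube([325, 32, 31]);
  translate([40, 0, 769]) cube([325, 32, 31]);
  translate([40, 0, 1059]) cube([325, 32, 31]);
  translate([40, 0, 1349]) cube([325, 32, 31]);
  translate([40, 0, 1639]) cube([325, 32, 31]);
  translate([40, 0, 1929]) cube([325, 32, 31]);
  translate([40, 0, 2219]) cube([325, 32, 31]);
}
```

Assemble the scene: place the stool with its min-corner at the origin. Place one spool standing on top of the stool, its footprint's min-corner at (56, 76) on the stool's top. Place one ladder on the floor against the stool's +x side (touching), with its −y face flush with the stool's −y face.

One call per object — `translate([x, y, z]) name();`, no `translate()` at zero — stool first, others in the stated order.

stool();
translate([56, 76, 430]) spool();
translate([252, 0, 0]) ladder();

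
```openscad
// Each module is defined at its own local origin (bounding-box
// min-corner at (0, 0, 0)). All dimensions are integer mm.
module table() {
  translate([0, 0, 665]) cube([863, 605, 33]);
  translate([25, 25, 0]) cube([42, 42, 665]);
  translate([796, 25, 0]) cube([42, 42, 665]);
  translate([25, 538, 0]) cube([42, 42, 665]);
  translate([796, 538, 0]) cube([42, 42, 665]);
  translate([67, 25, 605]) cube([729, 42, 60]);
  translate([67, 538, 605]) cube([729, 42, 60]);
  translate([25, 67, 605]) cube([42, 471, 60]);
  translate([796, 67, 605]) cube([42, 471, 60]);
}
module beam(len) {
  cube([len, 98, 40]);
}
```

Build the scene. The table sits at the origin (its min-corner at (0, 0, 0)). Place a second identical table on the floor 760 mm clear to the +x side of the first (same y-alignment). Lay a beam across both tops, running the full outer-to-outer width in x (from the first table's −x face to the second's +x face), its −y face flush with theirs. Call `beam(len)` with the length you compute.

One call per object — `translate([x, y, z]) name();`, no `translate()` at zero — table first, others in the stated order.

table();
translate([1623, 0, 0]) table();
translate([0, 0, 698]) beam(2486);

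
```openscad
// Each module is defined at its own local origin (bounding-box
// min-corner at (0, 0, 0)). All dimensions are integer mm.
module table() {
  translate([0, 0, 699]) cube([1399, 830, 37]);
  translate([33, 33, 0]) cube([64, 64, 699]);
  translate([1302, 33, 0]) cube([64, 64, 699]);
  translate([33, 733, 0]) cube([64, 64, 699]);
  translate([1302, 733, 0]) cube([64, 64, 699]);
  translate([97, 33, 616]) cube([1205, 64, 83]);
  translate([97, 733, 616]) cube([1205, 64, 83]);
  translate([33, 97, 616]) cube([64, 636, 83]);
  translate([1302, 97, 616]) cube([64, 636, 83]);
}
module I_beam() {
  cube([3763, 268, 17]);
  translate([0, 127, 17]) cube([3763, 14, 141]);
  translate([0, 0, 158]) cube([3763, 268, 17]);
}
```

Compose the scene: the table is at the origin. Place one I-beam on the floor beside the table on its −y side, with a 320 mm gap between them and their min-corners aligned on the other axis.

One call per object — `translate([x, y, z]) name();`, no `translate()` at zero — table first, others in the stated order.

table();
translate([0, -588, 0]) I_beam();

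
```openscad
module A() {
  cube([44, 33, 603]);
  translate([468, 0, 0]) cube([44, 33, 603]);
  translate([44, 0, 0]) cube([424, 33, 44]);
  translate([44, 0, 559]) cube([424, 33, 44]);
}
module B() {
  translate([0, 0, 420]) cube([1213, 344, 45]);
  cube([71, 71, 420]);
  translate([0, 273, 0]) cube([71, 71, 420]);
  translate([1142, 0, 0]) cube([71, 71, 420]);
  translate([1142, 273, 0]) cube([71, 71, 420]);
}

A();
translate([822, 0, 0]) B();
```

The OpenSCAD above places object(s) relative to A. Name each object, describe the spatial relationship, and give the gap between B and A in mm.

The bench's nearest face is 310 mm from the picture frame's +x face.

A is a picture frame. B is a bench. The bench is on the floor beside the picture frame on its +x side. The gap between the bench and the picture frame is 310 mm.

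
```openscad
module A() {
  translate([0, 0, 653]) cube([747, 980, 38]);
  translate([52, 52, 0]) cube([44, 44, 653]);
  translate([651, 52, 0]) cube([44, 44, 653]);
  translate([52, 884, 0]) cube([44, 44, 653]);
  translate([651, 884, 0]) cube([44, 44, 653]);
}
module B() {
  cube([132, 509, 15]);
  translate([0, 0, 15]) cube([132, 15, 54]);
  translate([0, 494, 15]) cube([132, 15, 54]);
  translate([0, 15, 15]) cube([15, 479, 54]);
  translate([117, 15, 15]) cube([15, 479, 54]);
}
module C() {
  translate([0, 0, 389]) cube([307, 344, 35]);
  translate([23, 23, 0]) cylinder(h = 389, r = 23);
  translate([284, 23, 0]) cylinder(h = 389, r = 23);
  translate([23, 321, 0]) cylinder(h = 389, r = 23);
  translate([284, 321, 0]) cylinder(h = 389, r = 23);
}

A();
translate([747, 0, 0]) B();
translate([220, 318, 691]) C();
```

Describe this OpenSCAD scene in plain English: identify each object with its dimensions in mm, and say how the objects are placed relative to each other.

A is a table: top 747 mm (x) × 980 mm (y), 38 mm thick, upper face at z = 691 mm, on four 44×44 mm square legs, each inset 52 mm from the nearest pair of top edges, running from z = 0 to the bottom of the top.

B is an open storage box with external size 132×509×69 mm and wall thickness 15 mm (the base is also 15 mm thick). The base covers the whole footprint; the four walls stand on the base, with the y-facing walls full-width and the x-facing walls fitting between their inner faces.

C is a four-legged stool. The seat is a 307×344×35 mm slab whose top surface is at z = 424 mm; four round legs, each 46 mm in diameter, run from the floor (z = 0) to the underside of the seat, each leg's axis is inset half a diameter from the nearest pair of seat edges (so the leg's bounding box is flush with the corner).

The open box is against the table's +x side, with their −y faces flush. The stool is on top of the table, centred.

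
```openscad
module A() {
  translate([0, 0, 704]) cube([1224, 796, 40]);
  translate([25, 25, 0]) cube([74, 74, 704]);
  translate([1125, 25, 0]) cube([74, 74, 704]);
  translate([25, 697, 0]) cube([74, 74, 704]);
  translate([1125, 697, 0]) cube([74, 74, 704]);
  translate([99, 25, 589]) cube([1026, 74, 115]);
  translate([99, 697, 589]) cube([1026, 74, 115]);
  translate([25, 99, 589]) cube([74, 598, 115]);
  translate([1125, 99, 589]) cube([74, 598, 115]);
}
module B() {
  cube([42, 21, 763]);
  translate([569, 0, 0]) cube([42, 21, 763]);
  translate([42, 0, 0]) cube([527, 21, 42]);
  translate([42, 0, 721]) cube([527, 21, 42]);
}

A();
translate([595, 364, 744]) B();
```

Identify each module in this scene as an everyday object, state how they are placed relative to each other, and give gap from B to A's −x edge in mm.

A is a table. B is a picture frame. The picture frame is on top of the table. The gap from the picture frame to the table's −x edge is 595 mm.

The picture frame's min-x is at 595; the table's min-x is 0; gap = 595 mm.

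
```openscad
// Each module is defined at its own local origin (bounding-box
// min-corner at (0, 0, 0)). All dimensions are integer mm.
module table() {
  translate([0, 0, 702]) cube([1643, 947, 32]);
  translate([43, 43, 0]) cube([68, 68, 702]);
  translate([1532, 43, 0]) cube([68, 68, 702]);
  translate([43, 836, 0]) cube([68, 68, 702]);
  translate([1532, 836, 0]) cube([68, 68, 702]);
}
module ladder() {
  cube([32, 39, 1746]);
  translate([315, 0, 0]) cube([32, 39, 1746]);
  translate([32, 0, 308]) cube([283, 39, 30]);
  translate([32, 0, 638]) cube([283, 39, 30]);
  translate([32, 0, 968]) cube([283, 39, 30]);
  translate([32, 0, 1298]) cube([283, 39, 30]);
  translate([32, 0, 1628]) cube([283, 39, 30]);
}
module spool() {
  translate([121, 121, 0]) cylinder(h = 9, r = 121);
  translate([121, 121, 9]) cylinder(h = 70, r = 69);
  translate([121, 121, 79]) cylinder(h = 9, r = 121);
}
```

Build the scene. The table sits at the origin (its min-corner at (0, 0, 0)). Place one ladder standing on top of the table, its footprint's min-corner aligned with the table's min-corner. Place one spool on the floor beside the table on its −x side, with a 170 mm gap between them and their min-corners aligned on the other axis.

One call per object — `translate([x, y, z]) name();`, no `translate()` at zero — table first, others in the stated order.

table();
translate([0, 0, 734]) ladder();
translate([-412, 0, 0]) spool();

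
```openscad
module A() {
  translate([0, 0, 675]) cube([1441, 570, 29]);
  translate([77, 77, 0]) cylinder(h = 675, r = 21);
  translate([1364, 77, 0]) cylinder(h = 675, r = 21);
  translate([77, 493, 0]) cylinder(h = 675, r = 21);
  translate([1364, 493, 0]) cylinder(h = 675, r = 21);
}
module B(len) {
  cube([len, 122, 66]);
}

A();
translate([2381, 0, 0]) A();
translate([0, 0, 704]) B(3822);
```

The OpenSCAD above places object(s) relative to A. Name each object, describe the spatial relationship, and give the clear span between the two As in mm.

Second table starts at x = 2381; first ends at x = 1441; clear span = 2381 − 1441 = 940 mm.

A is a table. B is a beam. A beam spans the tops of two tables. The clear span between the two tables is 940 mm.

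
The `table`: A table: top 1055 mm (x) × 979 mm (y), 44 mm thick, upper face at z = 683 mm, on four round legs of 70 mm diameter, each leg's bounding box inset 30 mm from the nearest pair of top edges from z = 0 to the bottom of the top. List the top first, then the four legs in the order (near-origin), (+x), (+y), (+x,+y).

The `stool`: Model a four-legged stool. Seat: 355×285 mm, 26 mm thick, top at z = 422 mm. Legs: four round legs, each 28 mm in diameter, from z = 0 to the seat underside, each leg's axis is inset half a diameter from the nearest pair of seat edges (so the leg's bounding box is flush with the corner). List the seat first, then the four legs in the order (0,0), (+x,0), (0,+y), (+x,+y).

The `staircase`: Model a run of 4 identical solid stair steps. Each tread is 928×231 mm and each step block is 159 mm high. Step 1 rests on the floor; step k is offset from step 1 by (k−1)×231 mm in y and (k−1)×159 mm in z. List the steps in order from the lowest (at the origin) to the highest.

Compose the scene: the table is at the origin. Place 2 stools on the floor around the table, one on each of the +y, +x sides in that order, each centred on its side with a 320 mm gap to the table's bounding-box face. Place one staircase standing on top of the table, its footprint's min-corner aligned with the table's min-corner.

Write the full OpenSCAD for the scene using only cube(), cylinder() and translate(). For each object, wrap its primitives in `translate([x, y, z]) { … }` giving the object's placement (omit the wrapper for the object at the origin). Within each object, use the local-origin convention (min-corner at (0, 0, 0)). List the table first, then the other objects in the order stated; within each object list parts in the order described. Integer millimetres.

translate([0, 0, 639]) cube([1055, 979, 44]);
translate([65, 65, 0]) cylinder(h = 639, r = 35);
translate([990, 65, 0]) cylinder(h = 639, r = 35);
translate([65, 914, 0]) cylinder(h = 639, r = 35);
translate([990, 914, 0]) cylinder(h = 639, r = 35);
translate([350, 1299, 0]) {
  translate([0, 0, 396]) cube([355, 285, 26]);
  translate([14, 14, 0]) cylinder(h = 396, r = 14);
  translate([341, 14, 0]) cylinder(h = 396, r = 14);
  translate([14, 271, 0]) cylinder(h = 396, r = 14);
  translate([341, 271, 0]) cylinder(h = 396, r = 14);
}
translate([1375, 347, 0]) {
  translate([0, 0, 396]) cube([355, 285, 26]);
  translate([14, 14, 0]) cylinder(h = 396, r = 14);
  translate([341, 14, 0]) cylinder(h = 396, r = 14);
  translate([14, 271, 0]) cylinder(h = 396, r = 14);
  translate([341, 271, 0]) cylinder(h = 396, r = 14);
}
translate([0, 0, 683]) {
  cube([928, 231, 159]);
  translate([0, 231, 159]) cube([928, 231, 159]);
  translate([0, 462, 318]) cube([928, 231, 159]);
  translate([0, 693, 477]) cube([928, 231, 159]);
}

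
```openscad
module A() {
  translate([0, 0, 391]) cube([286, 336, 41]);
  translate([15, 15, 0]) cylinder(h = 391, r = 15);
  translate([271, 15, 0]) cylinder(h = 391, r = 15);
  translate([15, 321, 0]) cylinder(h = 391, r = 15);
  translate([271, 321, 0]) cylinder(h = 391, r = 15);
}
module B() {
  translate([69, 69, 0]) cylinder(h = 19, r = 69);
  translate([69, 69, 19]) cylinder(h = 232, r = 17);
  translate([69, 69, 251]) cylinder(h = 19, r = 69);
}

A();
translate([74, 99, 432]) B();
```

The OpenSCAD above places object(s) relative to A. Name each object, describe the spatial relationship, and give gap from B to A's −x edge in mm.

The spool's min-x is at 74; the stool's min-x is 0; gap = 74 mm.

A is a stool. B is a spool. The spool is on top of the stool, centred. The gap from the spool to the stool's −x edge is 74 mm.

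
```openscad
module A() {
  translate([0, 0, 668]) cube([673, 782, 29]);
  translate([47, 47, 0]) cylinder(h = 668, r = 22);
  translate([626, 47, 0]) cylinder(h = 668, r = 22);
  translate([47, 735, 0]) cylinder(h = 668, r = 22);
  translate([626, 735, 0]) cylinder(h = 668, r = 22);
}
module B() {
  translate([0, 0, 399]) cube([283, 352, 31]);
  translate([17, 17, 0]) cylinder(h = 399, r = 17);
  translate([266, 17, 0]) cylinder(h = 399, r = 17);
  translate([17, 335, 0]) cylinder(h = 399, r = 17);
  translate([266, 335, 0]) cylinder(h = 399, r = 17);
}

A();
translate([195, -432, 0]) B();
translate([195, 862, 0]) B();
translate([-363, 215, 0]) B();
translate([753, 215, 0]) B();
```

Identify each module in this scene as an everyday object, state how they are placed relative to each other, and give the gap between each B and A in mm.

Each stool's nearest face is 80 mm from the table's bounding box.

A is a table. B is a stool. Four stools sit around the table at the −y, +y, −x, +x sides. The gap between each stool and the table is 80 mm.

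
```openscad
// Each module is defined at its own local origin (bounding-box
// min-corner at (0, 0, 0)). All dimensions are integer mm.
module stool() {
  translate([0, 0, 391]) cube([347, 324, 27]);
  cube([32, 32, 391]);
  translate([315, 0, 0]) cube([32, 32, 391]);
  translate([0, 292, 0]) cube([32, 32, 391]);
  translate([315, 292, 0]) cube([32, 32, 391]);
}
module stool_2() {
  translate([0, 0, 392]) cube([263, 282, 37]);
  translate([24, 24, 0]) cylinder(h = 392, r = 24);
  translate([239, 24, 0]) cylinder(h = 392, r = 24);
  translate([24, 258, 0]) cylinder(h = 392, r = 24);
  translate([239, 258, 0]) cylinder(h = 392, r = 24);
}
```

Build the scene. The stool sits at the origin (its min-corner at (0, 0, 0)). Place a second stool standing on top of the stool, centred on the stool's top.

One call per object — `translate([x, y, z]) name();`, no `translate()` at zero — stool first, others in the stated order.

stool();
translate([42, 21, 418]) stool_2();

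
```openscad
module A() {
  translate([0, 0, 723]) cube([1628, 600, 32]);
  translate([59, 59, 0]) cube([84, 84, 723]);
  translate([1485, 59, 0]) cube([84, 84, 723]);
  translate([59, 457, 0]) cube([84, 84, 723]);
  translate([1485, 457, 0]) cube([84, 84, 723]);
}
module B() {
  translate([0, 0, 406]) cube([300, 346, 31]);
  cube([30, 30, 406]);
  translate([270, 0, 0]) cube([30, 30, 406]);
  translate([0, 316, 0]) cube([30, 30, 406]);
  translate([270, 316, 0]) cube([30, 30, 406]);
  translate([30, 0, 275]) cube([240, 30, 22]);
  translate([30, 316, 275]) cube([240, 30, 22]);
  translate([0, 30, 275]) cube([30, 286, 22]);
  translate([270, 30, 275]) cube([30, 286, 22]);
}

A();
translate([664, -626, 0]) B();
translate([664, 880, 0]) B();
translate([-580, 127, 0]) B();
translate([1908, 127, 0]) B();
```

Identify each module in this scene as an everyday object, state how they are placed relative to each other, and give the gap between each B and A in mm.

A is a table. B is a stool. Four stools sit around the table at the −y, +y, −x, +x sides. The gap between each stool and the table is 280 mm.

Each stool's nearest face is 280 mm from the table's bounding box.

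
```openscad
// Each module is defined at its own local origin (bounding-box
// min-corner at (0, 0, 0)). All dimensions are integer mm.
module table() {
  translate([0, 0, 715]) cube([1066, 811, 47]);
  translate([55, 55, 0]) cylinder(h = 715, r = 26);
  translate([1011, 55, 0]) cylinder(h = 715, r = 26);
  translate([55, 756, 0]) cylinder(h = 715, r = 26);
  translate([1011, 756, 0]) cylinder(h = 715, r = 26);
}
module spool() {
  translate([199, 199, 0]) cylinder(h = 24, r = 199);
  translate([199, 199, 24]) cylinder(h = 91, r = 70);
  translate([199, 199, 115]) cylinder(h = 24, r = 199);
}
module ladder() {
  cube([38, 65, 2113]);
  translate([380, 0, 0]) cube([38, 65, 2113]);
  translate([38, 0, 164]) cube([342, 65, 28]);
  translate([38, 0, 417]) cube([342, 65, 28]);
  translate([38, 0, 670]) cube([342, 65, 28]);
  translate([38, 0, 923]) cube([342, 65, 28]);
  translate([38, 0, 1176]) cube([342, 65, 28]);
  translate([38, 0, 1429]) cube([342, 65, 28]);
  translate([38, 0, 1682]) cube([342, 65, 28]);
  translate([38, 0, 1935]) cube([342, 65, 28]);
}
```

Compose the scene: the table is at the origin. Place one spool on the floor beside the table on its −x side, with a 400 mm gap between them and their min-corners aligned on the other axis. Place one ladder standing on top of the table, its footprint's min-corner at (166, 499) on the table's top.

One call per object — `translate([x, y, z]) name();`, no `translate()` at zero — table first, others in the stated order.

table();
translate([-798, 0, 0]) spool();
translate([166, 499, 762]) ladder();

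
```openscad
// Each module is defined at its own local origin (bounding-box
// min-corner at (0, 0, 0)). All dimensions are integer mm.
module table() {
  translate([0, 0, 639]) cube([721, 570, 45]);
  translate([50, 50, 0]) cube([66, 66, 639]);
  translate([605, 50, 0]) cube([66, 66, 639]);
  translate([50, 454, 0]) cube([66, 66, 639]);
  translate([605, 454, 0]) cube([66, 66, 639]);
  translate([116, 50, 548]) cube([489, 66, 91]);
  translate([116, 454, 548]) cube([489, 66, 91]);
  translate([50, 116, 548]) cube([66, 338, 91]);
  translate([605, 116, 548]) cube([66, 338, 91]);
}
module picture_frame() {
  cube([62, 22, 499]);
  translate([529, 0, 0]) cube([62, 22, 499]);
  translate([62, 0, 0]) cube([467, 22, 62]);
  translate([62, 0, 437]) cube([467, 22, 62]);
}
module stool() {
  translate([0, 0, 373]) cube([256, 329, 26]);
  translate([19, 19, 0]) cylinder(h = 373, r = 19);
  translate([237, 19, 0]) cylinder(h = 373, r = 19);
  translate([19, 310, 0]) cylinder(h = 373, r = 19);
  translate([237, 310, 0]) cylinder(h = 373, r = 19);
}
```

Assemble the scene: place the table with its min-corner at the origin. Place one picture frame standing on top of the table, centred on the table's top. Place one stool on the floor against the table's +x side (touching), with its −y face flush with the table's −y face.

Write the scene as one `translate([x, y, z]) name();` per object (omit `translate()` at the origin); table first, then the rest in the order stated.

table();
translate([65, 274, 684]) picture_frame();
translate([721, 0, 0]) stool();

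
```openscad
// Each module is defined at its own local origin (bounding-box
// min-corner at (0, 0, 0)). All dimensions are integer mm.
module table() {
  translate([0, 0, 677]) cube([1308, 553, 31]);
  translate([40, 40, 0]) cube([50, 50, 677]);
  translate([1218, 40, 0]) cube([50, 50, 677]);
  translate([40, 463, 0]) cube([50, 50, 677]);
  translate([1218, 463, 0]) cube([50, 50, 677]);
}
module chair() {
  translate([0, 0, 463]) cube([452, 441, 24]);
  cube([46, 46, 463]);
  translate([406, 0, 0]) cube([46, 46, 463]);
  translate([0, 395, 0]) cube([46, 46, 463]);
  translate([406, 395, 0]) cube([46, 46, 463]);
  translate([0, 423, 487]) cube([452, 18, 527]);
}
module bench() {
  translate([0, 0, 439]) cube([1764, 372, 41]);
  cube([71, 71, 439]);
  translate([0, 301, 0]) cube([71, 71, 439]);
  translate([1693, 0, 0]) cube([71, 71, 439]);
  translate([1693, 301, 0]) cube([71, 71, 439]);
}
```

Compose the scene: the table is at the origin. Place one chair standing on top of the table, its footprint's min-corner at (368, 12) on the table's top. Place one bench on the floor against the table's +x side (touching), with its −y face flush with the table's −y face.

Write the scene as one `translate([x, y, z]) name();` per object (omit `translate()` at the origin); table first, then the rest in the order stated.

table();
translate([368, 12, 708]) chair();
translate([1308, 0, 0]) bench();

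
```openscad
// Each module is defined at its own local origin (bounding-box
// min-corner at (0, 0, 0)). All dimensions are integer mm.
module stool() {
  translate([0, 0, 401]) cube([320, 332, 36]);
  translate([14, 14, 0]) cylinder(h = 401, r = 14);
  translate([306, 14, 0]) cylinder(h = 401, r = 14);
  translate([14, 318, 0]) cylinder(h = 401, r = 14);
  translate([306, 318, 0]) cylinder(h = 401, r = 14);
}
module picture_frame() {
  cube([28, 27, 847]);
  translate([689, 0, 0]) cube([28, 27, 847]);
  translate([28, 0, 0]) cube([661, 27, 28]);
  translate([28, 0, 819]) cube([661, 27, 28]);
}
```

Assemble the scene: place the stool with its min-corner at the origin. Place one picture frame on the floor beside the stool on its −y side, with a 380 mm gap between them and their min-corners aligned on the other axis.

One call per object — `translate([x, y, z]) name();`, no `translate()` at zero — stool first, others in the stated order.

stool();
translate([0, -407, 0]) picture_frame();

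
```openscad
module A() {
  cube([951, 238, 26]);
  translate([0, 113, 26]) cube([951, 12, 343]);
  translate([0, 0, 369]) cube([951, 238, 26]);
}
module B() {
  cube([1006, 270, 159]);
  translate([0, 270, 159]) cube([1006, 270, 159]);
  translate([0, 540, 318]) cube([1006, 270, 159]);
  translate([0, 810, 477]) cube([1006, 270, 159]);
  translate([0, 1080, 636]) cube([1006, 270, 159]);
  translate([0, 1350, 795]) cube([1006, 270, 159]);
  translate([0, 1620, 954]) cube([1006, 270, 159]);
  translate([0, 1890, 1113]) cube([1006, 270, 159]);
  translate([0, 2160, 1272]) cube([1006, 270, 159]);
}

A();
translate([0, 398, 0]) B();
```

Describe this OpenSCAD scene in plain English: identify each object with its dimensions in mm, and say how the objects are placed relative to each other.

A is an I-beam lying along x, 951 mm long. Overall section height 395 mm. Two flanges 238 mm wide (y) and 26 mm thick, one on the floor and one at the top; a web 12 mm thick runs between them, centred on the flange width.

B is a straight staircase of 9 solid steps. Each step is 1006 mm wide (x), 270 mm deep (y, the going) and 159 mm tall (the rise). The first step rests on the floor; each subsequent step sits one going further in +y and one rise higher in +z, directly behind and above the previous step with no overlap.

The staircase is on the floor beside the I-beam on its +y side.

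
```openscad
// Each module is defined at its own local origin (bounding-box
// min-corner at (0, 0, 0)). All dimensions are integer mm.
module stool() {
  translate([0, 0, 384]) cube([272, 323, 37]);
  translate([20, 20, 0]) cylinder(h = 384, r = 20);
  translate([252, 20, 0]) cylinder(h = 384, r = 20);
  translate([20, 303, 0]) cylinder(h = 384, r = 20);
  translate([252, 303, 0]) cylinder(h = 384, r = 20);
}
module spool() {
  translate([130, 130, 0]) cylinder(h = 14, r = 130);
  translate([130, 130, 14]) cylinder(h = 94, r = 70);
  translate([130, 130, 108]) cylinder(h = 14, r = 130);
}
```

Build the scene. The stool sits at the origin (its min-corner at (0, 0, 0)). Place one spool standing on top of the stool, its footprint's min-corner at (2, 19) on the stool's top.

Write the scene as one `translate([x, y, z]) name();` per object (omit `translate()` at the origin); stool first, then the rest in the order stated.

stool();
translate([2, 19, 421]) spool();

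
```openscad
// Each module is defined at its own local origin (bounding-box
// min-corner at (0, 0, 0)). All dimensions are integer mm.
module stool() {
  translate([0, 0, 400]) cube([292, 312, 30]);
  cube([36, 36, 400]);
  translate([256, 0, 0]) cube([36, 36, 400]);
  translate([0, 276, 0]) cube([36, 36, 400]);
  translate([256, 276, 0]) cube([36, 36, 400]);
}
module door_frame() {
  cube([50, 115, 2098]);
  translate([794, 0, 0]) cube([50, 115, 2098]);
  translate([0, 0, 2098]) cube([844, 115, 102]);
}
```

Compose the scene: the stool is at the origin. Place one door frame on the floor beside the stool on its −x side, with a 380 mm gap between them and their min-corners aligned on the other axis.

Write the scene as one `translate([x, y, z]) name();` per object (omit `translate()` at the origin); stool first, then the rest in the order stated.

stool();
translate([-1224, 0, 0]) door_frame();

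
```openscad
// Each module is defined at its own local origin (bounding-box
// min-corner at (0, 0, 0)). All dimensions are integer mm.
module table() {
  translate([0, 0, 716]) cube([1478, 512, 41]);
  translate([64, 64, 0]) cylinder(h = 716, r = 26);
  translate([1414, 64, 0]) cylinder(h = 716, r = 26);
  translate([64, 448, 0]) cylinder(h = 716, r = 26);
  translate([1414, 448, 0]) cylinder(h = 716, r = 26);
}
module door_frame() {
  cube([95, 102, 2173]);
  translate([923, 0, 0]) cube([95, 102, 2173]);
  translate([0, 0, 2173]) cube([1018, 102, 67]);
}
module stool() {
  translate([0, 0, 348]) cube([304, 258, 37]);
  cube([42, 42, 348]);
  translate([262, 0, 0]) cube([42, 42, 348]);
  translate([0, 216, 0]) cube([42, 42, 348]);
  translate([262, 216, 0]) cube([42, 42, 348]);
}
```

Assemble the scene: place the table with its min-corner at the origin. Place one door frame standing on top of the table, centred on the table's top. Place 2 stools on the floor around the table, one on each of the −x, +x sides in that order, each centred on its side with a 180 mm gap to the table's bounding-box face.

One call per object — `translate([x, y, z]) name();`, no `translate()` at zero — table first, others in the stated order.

table();
translate([230, 205, 757]) door_frame();
translate([-484, 127, 0]) stool();
translate([1658, 127, 0]) stool();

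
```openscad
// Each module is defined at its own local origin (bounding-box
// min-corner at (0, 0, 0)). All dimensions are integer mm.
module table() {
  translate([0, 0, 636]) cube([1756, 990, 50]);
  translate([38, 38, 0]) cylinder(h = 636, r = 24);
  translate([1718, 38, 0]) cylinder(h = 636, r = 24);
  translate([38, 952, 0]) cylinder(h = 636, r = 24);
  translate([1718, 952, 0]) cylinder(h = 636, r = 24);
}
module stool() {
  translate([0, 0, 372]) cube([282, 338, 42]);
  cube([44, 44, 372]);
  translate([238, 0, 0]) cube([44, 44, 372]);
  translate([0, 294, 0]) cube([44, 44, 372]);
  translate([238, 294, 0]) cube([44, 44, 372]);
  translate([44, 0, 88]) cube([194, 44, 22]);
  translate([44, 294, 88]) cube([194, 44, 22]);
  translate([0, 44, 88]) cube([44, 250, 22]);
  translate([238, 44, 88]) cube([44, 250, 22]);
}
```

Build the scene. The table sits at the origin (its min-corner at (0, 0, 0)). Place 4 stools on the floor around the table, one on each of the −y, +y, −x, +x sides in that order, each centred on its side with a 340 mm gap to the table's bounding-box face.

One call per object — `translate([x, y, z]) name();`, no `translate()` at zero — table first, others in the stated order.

table();
translate([737, -678, 0]) stool();
translate([737, 1330, 0]) stool();
translate([-622, 326, 0]) stool();
translate([2096, 326, 0]) stool();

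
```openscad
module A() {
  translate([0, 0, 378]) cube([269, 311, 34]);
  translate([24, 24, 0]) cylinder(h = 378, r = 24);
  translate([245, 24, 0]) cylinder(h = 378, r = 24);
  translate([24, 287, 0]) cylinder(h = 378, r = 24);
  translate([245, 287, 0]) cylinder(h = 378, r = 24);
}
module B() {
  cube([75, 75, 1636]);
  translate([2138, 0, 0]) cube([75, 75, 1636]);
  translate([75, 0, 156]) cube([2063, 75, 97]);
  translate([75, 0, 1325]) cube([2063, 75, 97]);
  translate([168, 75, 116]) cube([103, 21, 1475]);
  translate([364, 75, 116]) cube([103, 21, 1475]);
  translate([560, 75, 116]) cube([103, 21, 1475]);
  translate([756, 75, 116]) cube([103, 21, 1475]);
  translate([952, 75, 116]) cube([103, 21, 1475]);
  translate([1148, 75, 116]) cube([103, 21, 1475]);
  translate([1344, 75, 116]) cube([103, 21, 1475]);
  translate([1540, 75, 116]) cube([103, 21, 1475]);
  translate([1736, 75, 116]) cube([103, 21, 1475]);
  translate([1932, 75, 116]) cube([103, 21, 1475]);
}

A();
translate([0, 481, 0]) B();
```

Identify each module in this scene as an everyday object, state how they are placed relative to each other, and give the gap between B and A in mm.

A is a stool. B is a fence section. The fence section is on the floor beside the stool on its +y side. The gap between the fence section and the stool is 170 mm.

The fence section's nearest face is 170 mm from the stool's +y face.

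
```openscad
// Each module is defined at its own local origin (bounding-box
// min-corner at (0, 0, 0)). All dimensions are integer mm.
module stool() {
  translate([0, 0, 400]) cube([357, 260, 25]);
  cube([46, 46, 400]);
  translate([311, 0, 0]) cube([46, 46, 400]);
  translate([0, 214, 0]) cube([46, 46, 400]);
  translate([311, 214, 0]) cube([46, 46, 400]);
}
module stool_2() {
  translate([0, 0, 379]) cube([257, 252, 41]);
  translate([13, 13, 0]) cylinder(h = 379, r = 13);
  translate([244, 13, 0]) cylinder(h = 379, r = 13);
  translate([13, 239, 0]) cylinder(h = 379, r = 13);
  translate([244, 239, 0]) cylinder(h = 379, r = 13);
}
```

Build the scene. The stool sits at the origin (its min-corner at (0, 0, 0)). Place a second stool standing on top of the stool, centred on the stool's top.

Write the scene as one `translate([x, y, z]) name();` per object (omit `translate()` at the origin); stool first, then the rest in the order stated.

stool();
translate([50, 4, 425]) stool_2();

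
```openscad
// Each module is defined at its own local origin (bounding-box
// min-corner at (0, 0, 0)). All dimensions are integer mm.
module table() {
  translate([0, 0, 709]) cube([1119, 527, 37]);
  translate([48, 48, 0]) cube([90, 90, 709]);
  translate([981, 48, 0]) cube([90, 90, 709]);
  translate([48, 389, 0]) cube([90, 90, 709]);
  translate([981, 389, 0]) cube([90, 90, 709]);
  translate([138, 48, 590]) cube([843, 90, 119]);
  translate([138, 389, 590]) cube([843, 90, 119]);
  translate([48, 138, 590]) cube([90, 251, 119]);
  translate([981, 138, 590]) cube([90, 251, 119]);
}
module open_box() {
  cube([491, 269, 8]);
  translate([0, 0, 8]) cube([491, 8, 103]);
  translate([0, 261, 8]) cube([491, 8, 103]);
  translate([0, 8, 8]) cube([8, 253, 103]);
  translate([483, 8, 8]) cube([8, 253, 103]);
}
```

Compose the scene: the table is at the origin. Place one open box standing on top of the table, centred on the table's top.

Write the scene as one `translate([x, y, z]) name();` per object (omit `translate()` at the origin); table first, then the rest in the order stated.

table();
translate([314, 129, 746]) open_box();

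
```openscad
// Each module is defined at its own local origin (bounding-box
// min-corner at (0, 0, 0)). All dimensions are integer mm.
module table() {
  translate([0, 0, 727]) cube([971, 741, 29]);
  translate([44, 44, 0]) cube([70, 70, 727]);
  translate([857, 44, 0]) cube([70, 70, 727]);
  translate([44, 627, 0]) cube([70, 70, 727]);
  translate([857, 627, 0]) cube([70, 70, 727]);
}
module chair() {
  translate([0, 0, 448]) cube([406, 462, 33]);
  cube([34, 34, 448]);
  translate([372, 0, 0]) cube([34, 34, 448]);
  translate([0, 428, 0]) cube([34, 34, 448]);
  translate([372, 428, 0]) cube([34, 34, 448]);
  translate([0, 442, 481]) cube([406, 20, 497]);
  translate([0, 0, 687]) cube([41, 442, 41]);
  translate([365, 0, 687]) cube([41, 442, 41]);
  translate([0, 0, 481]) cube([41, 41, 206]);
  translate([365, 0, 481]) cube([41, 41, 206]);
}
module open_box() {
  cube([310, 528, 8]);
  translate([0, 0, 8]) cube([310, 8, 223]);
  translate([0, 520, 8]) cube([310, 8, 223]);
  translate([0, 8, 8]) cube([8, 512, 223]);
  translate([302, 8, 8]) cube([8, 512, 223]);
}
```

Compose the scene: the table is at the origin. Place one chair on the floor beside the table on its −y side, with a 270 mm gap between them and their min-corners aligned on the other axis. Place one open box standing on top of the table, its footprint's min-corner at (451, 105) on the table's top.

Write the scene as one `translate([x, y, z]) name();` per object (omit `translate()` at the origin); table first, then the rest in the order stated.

table();
translate([0, -732, 0]) chair();
translate([451, 105, 756]) open_box();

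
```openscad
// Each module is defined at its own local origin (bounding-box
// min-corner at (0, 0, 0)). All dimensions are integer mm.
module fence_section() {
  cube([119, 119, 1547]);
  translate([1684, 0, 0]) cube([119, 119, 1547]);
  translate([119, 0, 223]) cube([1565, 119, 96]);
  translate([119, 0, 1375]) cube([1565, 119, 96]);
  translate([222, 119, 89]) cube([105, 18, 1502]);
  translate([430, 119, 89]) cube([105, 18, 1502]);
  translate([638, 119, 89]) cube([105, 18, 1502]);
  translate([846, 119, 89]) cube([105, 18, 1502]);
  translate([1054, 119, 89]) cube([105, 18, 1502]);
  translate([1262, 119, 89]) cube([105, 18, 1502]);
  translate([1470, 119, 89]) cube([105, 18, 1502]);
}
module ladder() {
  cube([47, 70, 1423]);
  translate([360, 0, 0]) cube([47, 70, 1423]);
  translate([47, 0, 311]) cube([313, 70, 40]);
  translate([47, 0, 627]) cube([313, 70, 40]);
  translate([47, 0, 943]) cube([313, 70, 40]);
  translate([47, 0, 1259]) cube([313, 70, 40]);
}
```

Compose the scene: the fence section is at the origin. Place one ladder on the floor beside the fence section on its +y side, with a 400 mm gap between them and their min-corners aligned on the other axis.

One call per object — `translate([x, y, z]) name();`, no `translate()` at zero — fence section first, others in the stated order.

fence_section();
translate([0, 537, 0]) ladder();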